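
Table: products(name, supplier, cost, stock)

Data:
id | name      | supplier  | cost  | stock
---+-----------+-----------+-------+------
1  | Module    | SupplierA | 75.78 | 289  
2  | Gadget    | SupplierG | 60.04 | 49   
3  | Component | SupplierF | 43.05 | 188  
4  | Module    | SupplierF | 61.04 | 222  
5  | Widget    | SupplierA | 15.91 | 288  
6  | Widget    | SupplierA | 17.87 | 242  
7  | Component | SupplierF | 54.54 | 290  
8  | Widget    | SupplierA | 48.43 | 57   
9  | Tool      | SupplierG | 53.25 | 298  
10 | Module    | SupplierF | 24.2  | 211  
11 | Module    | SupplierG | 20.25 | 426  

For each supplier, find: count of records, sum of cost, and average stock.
SELECT supplier,
       COUNT(*) as cnt,
       SUM(cost) as total_cost,
       AVG(stock) as avg_stock
FROM products
GROUP BY supplier

Result:
  SupplierA: 4 records, 157.99 total cost, 219.00 avg stock
  SupplierF: 4 records, 182.83 total cost, 227.75 avg stock
  SupplierG: 3 records, 133.54 total cost, 257.67 avg stock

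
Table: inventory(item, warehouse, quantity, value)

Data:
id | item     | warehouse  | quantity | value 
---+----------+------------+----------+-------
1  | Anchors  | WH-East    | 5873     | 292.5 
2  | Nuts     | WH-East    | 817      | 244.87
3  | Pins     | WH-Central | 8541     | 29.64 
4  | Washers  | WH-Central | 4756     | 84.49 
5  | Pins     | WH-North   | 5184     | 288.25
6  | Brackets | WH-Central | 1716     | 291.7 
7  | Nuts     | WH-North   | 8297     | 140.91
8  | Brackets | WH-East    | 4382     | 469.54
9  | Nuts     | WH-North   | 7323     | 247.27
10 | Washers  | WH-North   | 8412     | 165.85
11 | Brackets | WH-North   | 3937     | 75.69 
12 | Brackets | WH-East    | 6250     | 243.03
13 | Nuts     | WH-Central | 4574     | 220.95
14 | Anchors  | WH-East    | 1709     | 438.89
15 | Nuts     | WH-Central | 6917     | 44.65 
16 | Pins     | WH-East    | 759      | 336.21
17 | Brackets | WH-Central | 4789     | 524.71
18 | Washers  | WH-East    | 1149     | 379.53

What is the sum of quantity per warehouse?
SELECT warehouse, SUM(quantity) as result
FROM inventory
GROUP BY warehouse

Result:
  WH-Central: 31293
  WH-East: 20939
  WH-North: 33153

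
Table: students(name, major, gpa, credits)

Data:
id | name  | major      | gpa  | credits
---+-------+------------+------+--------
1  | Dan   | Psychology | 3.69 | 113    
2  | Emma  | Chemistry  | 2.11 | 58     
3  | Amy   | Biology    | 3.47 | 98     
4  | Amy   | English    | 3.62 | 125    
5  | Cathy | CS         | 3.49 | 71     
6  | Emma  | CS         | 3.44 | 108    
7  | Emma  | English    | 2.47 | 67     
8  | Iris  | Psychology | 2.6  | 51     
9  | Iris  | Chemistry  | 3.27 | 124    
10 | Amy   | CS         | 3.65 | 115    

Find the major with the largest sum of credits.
SELECT major, SUM(credits) as val
FROM students
GROUP BY major
ORDER BY val DESC
LIMIT 1

Result: CS with sum(credits) = 294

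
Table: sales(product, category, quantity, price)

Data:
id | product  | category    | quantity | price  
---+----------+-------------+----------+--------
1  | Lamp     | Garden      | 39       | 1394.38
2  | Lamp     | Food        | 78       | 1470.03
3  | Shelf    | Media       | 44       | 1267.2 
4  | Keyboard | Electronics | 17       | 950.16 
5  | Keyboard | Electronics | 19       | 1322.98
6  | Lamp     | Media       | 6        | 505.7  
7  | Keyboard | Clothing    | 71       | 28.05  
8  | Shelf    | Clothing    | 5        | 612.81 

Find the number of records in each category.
SELECT category, COUNT(*) as count
FROM sales
GROUP BY category

Result:
  Clothing: 2
  Electronics: 2
  Food: 1
  Garden: 1
  Media: 2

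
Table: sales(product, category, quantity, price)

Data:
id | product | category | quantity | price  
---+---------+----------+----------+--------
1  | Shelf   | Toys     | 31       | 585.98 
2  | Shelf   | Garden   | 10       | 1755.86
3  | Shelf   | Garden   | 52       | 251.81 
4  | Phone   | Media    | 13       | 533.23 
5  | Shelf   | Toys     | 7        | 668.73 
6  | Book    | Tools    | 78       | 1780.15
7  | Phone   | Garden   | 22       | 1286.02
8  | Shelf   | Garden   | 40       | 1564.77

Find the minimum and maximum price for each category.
SELECT category, MIN(price), MAX(price)
FROM sales
GROUP BY category

Result:
  Garden: min=251.81, max=1755.86
  Media: min=533.23, max=533.23
  Tools: min=1780.15, max=1780.15
  Toys: min=585.98, max=668.73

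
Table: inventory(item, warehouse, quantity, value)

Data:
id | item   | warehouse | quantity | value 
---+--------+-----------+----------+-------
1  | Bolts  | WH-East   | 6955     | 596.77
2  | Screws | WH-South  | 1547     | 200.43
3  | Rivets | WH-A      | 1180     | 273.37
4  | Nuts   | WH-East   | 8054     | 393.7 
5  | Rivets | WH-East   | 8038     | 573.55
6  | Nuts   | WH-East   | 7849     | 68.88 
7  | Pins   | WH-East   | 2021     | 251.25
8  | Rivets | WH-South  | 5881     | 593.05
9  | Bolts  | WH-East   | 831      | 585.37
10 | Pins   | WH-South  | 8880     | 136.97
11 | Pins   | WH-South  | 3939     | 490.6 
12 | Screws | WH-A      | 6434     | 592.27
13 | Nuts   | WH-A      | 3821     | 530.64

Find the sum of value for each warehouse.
SELECT warehouse, SUM(value) as result
FROM inventory
GROUP BY warehouse

Result:
  WH-A: 1396.28
  WH-East: 2469.52
  WH-South: 1421.05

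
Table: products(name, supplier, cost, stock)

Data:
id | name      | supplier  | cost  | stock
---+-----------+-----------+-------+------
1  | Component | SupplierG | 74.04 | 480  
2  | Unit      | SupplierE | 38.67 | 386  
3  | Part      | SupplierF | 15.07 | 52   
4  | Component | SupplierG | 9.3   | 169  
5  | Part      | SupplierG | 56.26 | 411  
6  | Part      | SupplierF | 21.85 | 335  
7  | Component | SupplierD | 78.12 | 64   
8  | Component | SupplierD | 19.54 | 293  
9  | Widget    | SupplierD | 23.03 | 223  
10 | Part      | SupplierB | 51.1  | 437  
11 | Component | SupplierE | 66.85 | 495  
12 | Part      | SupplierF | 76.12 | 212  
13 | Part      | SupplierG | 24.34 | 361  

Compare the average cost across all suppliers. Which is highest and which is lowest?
SELECT supplier, AVG(cost)
FROM products
GROUP BY supplier
ORDER BY AVG(cost)

All groups:
  SupplierF: 37.68
  SupplierD: 40.23
  SupplierG: 40.99
  SupplierB: 51.10
  SupplierE: 52.76

Highest: SupplierE (52.76)
Lowest: SupplierF (37.68)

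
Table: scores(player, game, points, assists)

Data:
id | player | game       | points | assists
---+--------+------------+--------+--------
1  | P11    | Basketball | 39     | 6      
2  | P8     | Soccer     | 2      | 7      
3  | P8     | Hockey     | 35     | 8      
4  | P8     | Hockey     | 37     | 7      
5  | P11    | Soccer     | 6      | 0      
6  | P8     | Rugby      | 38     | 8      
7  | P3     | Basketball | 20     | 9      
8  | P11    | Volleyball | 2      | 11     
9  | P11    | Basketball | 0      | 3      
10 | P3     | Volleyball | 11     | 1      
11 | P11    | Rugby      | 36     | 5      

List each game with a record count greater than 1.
SELECT game, COUNT(*) as cnt
FROM scores
GROUP BY game
HAVING COUNT(*) > 1

Result:
  Basketball: 3
  Hockey: 2
  Rugby: 2
  Soccer: 2
  Volleyball: 2

Note: HAVING filters groups after aggregation, WHERE filters rows before.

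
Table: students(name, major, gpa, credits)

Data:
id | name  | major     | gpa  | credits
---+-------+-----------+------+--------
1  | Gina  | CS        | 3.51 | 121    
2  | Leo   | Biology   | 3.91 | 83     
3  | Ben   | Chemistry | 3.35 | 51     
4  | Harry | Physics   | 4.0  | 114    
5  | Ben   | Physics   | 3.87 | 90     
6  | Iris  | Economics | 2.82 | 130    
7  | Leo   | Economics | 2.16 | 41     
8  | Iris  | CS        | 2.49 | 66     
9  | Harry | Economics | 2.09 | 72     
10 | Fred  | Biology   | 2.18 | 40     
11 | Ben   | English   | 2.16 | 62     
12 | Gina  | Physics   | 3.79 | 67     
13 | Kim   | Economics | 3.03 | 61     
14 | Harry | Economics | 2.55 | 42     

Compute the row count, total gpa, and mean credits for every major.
SELECT major,
       COUNT(*) as cnt,
       SUM(gpa) as total_gpa,
       AVG(credits) as avg_credits
FROM students
GROUP BY major

Result:
  Biology: 2 records, 6.09 total gpa, 61.50 avg credits
  CS: 2 records, 6.00 total gpa, 93.50 avg credits
  Chemistry: 1 records, 3.35 total gpa, 51.00 avg credits
  Economics: 5 records, 12.65 total gpa, 69.20 avg credits
  English: 1 records, 2.16 total gpa, 62.00 avg credits
  Physics: 3 records, 11.66 total gpa, 90.33 avg credits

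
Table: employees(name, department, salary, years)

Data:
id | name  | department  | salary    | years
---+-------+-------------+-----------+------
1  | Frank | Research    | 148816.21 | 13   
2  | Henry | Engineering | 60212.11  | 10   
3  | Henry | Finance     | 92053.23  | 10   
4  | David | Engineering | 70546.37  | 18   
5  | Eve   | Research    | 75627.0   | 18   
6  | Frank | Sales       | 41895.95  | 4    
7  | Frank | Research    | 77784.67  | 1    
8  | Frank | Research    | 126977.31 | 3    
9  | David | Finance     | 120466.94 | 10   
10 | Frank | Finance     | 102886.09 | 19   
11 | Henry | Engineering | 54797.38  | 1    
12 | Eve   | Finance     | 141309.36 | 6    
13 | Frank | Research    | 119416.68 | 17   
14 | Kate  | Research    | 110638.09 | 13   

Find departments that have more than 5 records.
SELECT department, COUNT(*) as cnt
FROM employees
GROUP BY department
HAVING COUNT(*) > 5

Result:
  Research: 6

Note: HAVING filters groups after aggregation, WHERE filters rows before.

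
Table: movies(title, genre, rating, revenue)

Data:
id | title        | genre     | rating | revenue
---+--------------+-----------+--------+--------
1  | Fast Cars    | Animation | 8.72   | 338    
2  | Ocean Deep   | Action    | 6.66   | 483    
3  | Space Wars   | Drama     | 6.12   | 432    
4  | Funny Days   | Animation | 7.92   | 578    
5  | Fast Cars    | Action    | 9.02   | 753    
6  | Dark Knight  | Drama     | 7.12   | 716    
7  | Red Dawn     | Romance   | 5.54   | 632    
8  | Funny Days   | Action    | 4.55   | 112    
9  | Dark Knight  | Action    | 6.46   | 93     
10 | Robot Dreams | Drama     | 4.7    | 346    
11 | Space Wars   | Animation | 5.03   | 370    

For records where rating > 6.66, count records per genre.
SELECT genre, COUNT(*)
FROM movies
WHERE rating > 6.66
GROUP BY genre

Note: WHERE filters rows before grouping.

Result:
  Action: 1
  Animation: 2
  Drama: 1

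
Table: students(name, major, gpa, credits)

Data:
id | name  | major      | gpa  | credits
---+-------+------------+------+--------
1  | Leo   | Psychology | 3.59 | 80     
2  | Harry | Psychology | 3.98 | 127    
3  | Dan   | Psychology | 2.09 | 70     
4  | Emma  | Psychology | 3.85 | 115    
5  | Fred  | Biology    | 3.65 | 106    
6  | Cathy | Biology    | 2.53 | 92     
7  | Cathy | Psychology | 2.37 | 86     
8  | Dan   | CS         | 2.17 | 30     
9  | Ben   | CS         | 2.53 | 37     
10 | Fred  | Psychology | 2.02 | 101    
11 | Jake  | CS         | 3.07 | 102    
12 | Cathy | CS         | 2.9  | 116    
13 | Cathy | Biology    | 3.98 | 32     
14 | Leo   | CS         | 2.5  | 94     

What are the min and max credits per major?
SELECT major, MIN(credits), MAX(credits)
FROM students
GROUP BY major

Result:
  Biology: min=32, max=106
  CS: min=30, max=116
  Psychology: min=70, max=127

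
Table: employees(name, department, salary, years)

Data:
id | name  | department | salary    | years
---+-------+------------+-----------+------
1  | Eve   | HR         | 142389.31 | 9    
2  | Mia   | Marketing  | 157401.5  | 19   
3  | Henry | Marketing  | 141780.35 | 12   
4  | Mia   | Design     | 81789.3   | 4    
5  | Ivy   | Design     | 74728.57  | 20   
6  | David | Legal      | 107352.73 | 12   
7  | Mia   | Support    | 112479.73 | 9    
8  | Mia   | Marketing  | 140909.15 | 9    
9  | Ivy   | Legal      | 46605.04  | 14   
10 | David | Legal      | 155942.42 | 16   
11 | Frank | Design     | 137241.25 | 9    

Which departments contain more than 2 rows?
SELECT department, COUNT(*) as cnt
FROM employees
GROUP BY department
HAVING COUNT(*) > 2

Result:
  Design: 3
  Legal: 3
  Marketing: 3

Note: HAVING filters groups after aggregation, WHERE filters rows before.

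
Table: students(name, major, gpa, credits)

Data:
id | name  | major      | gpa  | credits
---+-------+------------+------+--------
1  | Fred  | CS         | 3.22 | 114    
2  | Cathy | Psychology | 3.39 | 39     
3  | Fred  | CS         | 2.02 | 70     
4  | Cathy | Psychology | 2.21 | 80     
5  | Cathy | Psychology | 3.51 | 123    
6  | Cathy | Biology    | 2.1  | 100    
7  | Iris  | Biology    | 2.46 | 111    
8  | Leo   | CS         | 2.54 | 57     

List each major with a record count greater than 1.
SELECT major, COUNT(*) as cnt
FROM students
GROUP BY major
HAVING COUNT(*) > 1

Result:
  Biology: 2
  CS: 3
  Psychology: 3

Note: HAVING filters groups after aggregation, WHERE filters rows before.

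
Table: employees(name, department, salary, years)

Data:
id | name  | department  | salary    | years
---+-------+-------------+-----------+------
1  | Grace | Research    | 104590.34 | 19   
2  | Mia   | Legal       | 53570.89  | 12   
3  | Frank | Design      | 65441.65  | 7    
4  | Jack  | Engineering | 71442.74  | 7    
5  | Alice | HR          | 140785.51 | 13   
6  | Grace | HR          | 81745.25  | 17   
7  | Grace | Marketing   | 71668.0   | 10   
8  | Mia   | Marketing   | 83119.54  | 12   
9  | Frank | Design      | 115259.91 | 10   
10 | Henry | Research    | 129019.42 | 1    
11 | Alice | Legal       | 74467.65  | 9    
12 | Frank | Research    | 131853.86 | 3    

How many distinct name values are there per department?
SELECT department, COUNT(DISTINCT name)
FROM employees
GROUP BY department

Result:
  Design: 1 distinct
  Engineering: 1 distinct
  HR: 2 distinct
  Legal: 2 distinct
  Marketing: 2 distinct
  Research: 3 distinct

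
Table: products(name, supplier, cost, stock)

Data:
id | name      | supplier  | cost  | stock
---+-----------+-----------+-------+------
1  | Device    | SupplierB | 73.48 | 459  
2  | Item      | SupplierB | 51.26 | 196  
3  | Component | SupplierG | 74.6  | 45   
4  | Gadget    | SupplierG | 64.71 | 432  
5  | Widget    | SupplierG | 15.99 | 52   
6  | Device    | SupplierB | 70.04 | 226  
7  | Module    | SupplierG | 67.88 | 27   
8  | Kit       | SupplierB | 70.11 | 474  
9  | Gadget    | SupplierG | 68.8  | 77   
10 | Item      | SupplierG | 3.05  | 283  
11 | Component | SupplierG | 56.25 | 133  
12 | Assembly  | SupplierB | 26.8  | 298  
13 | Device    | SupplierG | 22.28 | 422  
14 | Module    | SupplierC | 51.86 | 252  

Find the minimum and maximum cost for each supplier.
SELECT supplier, MIN(cost), MAX(cost)
FROM products
GROUP BY supplier

Result:
  SupplierB: min=26.80, max=73.48
  SupplierC: min=51.86, max=51.86
  SupplierG: min=3.05, max=74.60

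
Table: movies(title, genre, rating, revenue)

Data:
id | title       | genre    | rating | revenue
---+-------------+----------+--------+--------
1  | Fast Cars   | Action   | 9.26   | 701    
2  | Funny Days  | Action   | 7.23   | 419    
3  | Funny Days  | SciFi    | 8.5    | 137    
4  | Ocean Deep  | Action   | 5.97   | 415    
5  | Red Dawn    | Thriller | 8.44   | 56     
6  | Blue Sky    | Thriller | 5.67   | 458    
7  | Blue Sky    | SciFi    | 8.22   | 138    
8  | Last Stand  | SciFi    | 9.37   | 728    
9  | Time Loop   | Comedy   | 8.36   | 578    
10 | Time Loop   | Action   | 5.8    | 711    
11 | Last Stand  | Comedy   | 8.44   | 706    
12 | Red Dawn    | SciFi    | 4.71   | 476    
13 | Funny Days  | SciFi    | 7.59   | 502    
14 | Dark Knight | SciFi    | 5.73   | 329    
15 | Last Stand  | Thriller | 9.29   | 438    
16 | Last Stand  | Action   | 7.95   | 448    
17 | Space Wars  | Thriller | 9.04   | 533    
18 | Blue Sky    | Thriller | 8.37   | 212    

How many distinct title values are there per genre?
SELECT genre, COUNT(DISTINCT title)
FROM movies
GROUP BY genre

Result:
  Action: 5 distinct
  Comedy: 2 distinct
  SciFi: 5 distinct
  Thriller: 4 distinct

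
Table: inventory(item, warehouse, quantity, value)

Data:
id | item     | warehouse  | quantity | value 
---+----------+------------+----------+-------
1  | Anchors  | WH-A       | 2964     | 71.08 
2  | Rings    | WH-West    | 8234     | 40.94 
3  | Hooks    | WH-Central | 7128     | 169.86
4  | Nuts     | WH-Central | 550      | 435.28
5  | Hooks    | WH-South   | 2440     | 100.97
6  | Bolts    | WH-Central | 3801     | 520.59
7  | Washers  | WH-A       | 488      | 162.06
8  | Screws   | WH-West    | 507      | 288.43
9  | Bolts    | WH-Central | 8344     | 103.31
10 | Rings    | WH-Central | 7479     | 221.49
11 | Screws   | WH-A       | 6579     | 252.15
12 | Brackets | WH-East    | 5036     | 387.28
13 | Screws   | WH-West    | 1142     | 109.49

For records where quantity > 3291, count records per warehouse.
SELECT warehouse, COUNT(*)
FROM inventory
WHERE quantity > 3291
GROUP BY warehouse

Note: WHERE filters rows before grouping.

Result:
  WH-A: 1
  WH-Central: 4
  WH-East: 1
  WH-West: 1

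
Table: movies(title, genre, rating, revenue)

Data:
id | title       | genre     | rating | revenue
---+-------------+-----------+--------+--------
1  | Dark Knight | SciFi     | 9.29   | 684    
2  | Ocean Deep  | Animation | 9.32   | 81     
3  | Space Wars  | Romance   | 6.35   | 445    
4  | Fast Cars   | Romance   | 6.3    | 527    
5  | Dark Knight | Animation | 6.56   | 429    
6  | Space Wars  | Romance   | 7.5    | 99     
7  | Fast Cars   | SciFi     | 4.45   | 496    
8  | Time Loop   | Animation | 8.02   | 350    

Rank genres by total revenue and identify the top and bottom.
SELECT genre, SUM(revenue)
FROM movies
GROUP BY genre
ORDER BY SUM(revenue)

All groups:
  Animation: 860
  Romance: 1071
  SciFi: 1180

Highest: SciFi (1180)
Lowest: Animation (860)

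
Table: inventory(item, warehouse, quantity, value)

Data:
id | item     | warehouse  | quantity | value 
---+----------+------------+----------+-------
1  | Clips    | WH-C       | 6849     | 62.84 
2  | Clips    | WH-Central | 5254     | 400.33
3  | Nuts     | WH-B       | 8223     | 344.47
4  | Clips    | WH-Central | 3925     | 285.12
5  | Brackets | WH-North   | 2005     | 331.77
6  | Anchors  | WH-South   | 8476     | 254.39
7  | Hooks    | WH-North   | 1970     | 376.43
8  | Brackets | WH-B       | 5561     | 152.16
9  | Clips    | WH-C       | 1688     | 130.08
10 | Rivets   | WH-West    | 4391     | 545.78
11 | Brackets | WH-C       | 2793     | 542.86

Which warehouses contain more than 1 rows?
SELECT warehouse, COUNT(*) as cnt
FROM inventory
GROUP BY warehouse
HAVING COUNT(*) > 1

Result:
  WH-B: 2
  WH-C: 3
  WH-Central: 2
  WH-North: 2

Note: HAVING filters groups after aggregation, WHERE filters rows before.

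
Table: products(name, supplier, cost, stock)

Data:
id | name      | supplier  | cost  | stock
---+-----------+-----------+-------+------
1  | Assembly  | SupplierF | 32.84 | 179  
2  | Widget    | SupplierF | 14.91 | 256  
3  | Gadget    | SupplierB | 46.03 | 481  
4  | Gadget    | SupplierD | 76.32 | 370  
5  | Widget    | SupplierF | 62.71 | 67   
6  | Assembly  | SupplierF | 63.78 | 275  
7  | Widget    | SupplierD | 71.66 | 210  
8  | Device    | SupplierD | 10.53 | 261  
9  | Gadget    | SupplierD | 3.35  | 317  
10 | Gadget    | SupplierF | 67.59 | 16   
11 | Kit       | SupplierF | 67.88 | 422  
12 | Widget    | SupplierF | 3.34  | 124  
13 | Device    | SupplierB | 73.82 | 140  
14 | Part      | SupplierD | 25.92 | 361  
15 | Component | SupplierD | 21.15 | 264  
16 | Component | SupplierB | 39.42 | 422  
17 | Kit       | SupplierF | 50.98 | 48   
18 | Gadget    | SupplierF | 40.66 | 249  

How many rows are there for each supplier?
SELECT supplier, COUNT(*) as count
FROM products
GROUP BY supplier

Result:
  SupplierB: 3
  SupplierD: 6
  SupplierF: 9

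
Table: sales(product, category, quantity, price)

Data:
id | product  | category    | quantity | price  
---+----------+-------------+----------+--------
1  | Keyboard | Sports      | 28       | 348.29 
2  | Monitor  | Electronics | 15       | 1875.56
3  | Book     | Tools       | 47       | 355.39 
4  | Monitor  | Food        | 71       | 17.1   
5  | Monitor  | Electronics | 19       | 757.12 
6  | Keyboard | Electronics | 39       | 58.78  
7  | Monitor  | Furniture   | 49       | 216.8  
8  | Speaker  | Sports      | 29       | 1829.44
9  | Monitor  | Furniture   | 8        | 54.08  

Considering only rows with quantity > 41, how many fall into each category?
SELECT category, COUNT(*)
FROM sales
WHERE quantity > 41
GROUP BY category

Note: WHERE filters rows before grouping.

Result:
  Food: 1
  Furniture: 1
  Tools: 1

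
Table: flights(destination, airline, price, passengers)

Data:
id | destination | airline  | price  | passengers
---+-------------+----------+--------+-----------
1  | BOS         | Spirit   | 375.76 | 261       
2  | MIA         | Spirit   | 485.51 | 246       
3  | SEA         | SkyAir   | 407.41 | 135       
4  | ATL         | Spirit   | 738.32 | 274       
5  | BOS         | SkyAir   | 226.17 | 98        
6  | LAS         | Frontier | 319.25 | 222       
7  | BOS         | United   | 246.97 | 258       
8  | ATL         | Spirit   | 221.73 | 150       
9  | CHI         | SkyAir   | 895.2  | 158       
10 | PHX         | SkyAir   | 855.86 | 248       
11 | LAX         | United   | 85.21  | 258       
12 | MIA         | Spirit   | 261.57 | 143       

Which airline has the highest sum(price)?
SELECT airline, SUM(price) as val
FROM flights
GROUP BY airline
ORDER BY val DESC
LIMIT 1

Result: SkyAir with sum(price) = 2384.64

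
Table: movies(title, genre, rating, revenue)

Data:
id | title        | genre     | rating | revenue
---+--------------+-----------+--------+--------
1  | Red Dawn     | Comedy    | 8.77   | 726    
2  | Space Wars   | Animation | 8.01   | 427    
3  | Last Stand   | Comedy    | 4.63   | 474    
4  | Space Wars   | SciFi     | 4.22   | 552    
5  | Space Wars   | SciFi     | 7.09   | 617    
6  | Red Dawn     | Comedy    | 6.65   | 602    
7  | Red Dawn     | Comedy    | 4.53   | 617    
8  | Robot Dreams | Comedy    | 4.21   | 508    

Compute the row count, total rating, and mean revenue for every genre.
SELECT genre,
       COUNT(*) as cnt,
       SUM(rating) as total_rating,
       AVG(revenue) as avg_revenue
FROM movies
GROUP BY genre

Result:
  Animation: 1 records, 8.01 total rating, 427.00 avg revenue
  Comedy: 5 records, 28.79 total rating, 585.40 avg revenue
  SciFi: 2 records, 11.31 total rating, 584.50 avg revenue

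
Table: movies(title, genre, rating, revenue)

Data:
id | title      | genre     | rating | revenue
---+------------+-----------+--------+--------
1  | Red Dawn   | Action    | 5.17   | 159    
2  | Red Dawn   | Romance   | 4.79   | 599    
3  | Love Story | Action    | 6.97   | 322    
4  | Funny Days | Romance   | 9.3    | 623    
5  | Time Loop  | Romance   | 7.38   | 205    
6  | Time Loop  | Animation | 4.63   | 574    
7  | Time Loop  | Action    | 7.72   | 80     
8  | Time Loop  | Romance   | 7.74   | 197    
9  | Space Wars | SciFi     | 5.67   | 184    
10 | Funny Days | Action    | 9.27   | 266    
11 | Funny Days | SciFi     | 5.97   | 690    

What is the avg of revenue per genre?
SELECT genre, AVG(revenue) as result
FROM movies
GROUP BY genre

Result:
  Action: 206.75
  Animation: 574.00
  Romance: 406.00
  SciFi: 437.00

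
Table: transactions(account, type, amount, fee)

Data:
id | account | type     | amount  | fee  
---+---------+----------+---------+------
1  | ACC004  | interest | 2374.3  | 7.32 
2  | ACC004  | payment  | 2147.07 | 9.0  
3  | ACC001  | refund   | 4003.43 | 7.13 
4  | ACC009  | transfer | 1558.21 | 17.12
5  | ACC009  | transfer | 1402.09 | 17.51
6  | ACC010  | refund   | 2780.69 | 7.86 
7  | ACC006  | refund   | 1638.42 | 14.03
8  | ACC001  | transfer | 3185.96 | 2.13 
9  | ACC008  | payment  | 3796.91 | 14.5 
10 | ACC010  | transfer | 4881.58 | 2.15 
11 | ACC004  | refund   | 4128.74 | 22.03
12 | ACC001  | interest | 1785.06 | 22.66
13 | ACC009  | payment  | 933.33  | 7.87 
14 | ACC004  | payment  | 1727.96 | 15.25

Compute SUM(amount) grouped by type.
SELECT type, SUM(amount) as result
FROM transactions
GROUP BY type

Result:
  interest: 4159.36
  payment: 8605.27
  refund: 12551.28
  transfer: 11027.84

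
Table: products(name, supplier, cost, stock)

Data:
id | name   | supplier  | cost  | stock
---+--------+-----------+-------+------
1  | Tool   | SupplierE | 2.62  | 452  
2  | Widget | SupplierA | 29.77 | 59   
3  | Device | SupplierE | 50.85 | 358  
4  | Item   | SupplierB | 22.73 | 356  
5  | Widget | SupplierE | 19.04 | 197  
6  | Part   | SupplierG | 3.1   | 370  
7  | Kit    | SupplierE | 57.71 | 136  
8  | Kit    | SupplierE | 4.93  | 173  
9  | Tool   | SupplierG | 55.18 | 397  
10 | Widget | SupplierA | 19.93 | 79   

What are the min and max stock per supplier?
SELECT supplier, MIN(stock), MAX(stock)
FROM products
GROUP BY supplier

Result:
  SupplierA: min=59, max=79
  SupplierB: min=356, max=356
  SupplierE: min=136, max=452
  SupplierG: min=370, max=397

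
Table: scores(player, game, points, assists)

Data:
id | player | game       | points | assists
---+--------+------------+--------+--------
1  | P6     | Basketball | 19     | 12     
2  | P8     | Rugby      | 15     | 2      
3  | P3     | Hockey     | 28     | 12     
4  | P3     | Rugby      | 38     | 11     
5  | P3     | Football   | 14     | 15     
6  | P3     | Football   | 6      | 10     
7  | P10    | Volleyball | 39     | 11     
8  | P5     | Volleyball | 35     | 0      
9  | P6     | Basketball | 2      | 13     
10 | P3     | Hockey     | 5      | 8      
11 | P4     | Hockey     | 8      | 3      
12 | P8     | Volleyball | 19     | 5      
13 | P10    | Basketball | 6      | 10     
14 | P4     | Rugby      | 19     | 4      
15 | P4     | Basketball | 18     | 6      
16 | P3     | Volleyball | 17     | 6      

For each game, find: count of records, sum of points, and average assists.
SELECT game,
       COUNT(*) as cnt,
       SUM(points) as total_points,
       AVG(assists) as avg_assists
FROM scores
GROUP BY game

Result:
  Basketball: 4 records, 45 total points, 10.25 avg assists
  Football: 2 records, 20 total points, 12.50 avg assists
  Hockey: 3 records, 41 total points, 7.67 avg assists
  Rugby: 3 records, 72 total points, 5.67 avg assists
  Volleyball: 4 records, 110 total points, 5.50 avg assists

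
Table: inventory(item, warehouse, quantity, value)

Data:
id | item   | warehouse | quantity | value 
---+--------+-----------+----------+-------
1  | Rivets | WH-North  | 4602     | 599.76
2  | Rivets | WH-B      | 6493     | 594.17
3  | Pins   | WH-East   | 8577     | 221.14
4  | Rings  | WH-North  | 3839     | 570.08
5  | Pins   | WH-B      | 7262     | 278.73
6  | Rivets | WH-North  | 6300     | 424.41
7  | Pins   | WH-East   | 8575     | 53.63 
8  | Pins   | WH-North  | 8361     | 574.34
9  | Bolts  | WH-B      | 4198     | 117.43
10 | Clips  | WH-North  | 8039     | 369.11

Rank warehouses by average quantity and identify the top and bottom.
SELECT warehouse, AVG(quantity)
FROM inventory
GROUP BY warehouse
ORDER BY AVG(quantity)

All groups:
  WH-B: 5984.33
  WH-North: 6228.20
  WH-East: 8576.00

Highest: WH-East (8576.00)
Lowest: WH-B (5984.33)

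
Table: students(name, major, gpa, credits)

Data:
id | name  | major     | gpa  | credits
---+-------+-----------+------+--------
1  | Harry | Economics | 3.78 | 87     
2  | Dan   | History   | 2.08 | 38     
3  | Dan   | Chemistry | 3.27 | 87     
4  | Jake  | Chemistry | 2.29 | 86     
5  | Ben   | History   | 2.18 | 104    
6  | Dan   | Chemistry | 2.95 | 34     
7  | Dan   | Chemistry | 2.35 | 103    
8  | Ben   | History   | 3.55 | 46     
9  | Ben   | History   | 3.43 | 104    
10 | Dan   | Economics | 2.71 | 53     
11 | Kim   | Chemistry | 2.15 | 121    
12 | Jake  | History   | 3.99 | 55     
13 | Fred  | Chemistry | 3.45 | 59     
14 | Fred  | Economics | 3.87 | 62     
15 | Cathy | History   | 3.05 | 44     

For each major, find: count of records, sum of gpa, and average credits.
SELECT major,
       COUNT(*) as cnt,
       SUM(gpa) as total_gpa,
       AVG(credits) as avg_credits
FROM students
GROUP BY major

Result:
  Chemistry: 6 records, 16.46 total gpa, 81.67 avg credits
  Economics: 3 records, 10.36 total gpa, 67.33 avg credits
  History: 6 records, 18.28 total gpa, 65.17 avg credits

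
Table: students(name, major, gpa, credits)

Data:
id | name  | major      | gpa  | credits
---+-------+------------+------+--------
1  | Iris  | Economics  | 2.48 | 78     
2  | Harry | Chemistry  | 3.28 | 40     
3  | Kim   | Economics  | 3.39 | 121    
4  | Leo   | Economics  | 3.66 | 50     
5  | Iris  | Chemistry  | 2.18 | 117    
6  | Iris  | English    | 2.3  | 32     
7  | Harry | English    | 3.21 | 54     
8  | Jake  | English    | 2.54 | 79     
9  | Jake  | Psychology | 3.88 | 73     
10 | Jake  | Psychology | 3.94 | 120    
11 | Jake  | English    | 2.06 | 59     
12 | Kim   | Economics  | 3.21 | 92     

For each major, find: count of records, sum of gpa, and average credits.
SELECT major,
       COUNT(*) as cnt,
       SUM(gpa) as total_gpa,
       AVG(credits) as avg_credits
FROM students
GROUP BY major

Result:
  Chemistry: 2 records, 5.46 total gpa, 78.50 avg credits
  Economics: 4 records, 12.74 total gpa, 85.25 avg credits
  English: 4 records, 10.11 total gpa, 56.00 avg credits
  Psychology: 2 records, 7.82 total gpa, 96.50 avg credits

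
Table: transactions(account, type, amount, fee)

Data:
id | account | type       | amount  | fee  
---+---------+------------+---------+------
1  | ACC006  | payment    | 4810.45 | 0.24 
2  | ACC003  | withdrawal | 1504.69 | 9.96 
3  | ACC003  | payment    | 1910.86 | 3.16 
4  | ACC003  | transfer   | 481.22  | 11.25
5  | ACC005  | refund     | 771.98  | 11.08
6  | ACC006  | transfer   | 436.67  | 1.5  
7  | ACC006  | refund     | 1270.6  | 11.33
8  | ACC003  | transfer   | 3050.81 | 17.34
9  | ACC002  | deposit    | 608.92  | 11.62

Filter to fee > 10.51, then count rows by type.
SELECT type, COUNT(*)
FROM transactions
WHERE fee > 10.51
GROUP BY type

Note: WHERE filters rows before grouping.

Result:
  deposit: 1
  refund: 2
  transfer: 2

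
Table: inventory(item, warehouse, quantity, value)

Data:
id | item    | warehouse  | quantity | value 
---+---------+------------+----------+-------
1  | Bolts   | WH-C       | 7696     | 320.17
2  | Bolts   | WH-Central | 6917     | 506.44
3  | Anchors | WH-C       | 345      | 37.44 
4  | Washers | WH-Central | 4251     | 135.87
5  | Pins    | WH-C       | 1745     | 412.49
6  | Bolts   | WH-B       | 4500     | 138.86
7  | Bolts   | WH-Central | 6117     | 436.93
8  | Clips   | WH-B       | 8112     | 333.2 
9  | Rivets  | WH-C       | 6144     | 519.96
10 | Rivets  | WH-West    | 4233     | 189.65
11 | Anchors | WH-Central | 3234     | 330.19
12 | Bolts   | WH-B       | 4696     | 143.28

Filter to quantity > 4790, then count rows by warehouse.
SELECT warehouse, COUNT(*)
FROM inventory
WHERE quantity > 4790
GROUP BY warehouse

Note: WHERE filters rows before grouping.

Result:
  WH-B: 1
  WH-C: 2
  WH-Central: 2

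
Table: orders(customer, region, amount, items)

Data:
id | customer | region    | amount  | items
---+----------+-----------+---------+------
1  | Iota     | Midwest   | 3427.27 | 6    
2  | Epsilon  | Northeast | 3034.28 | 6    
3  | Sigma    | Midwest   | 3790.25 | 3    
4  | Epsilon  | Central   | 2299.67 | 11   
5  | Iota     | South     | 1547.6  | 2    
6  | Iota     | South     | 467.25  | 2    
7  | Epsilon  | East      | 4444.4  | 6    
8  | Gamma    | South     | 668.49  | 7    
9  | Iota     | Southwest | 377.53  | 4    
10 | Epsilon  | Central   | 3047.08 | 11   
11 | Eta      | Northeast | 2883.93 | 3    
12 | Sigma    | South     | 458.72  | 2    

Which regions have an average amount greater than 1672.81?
SELECT region, AVG(amount)
FROM orders
GROUP BY region
HAVING AVG(amount) > 1672.81

Result:
  Central: avg=2673.38
  East: avg=4444.40
  Midwest: avg=3608.76
  Northeast: avg=2959.11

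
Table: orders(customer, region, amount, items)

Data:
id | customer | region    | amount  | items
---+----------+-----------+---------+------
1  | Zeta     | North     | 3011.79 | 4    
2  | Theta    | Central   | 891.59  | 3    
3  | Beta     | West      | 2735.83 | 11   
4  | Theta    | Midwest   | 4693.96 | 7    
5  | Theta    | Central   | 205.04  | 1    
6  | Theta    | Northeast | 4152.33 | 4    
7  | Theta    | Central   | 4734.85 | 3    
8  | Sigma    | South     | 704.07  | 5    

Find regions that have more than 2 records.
SELECT region, COUNT(*) as cnt
FROM orders
GROUP BY region
HAVING COUNT(*) > 2

Result:
  Central: 3

Note: HAVING filters groups after aggregation, WHERE filters rows before.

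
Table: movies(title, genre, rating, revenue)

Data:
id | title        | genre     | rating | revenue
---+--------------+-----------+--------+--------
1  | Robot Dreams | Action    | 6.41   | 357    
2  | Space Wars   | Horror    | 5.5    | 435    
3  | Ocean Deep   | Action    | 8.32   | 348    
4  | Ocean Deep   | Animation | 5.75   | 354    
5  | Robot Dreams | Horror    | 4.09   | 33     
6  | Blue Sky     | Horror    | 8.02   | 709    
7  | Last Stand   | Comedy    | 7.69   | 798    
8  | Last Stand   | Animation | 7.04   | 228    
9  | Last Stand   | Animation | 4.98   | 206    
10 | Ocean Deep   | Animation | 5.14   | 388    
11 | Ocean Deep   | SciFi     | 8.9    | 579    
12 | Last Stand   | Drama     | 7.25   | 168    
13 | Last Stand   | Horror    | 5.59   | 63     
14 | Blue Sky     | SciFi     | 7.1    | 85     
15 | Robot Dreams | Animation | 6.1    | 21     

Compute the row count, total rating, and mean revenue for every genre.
SELECT genre,
       COUNT(*) as cnt,
       SUM(rating) as total_rating,
       AVG(revenue) as avg_revenue
FROM movies
GROUP BY genre

Result:
  Action: 2 records, 14.73 total rating, 352.50 avg revenue
  Animation: 5 records, 29.01 total rating, 239.40 avg revenue
  Comedy: 1 records, 7.69 total rating, 798.00 avg revenue
  Drama: 1 records, 7.25 total rating, 168.00 avg revenue
  Horror: 4 records, 23.20 total rating, 310.00 avg revenue
  SciFi: 2 records, 16.00 total rating, 332.00 avg revenue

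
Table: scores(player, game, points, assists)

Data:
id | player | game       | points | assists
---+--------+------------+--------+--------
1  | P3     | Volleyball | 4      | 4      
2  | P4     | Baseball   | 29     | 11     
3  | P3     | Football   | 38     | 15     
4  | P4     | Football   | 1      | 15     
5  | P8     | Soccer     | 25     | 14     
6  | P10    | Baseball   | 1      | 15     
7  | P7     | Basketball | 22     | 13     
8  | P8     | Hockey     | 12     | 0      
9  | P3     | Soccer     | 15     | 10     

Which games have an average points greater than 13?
SELECT game, AVG(points)
FROM scores
GROUP BY game
HAVING AVG(points) > 13

Result:
  Baseball: avg=15.00
  Basketball: avg=22.00
  Football: avg=19.50
  Soccer: avg=20.00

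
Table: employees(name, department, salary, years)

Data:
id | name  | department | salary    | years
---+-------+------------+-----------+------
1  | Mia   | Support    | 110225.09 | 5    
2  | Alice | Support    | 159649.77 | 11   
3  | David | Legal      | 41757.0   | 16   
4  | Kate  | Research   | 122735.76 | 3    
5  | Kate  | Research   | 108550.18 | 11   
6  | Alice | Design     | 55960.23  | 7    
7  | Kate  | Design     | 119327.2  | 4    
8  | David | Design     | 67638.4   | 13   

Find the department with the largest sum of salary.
SELECT department, SUM(salary) as val
FROM employees
GROUP BY department
ORDER BY val DESC
LIMIT 1

Result: Support with sum(salary) = 269874.86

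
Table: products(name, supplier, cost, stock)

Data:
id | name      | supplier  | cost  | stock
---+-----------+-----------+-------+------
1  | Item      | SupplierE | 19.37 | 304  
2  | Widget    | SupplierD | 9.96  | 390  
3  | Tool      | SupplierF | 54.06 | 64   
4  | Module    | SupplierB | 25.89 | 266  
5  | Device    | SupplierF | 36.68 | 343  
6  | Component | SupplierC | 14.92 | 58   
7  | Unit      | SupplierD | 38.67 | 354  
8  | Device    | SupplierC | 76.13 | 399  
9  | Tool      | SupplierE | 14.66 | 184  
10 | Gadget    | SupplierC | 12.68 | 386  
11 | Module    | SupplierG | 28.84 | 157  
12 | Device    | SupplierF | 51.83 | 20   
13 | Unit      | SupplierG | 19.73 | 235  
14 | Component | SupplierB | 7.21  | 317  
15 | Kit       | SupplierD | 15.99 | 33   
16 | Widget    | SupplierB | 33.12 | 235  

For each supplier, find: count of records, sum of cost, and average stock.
SELECT supplier,
       COUNT(*) as cnt,
       SUM(cost) as total_cost,
       AVG(stock) as avg_stock
FROM products
GROUP BY supplier

Result:
  SupplierB: 3 records, 66.22 total cost, 272.67 avg stock
  SupplierC: 3 records, 103.73 total cost, 281.00 avg stock
  SupplierD: 3 records, 64.62 total cost, 259.00 avg stock
  SupplierE: 2 records, 34.03 total cost, 244.00 avg stock
  SupplierF: 3 records, 142.57 total cost, 142.33 avg stock
  SupplierG: 2 records, 48.57 total cost, 196.00 avg stock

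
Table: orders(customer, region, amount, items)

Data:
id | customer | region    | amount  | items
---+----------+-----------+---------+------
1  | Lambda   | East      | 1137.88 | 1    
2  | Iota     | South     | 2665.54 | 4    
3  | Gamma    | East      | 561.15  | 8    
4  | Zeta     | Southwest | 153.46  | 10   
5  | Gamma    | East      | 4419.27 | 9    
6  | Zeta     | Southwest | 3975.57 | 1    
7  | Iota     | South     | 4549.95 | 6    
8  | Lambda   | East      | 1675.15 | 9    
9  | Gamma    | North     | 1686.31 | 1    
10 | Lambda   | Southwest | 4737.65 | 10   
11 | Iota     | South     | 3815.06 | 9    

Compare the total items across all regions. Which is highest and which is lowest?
SELECT region, SUM(items)
FROM orders
GROUP BY region
ORDER BY SUM(items)

All groups:
  North: 1
  South: 19
  Southwest: 21
  East: 27

Highest: East (27)
Lowest: North (1)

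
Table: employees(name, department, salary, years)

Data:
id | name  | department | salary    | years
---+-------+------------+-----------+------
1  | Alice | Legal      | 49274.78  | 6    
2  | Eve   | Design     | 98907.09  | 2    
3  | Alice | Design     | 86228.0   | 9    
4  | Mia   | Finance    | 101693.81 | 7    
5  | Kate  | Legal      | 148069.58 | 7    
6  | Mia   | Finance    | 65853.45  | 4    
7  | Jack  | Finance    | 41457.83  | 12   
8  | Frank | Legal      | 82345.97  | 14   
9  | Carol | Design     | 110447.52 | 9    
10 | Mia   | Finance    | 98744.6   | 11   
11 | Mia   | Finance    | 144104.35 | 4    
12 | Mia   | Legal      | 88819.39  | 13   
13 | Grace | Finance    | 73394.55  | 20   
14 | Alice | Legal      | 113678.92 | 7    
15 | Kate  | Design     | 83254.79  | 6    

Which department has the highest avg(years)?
SELECT department, AVG(years) as val
FROM employees
GROUP BY department
ORDER BY val DESC
LIMIT 1

Result: Finance with avg(years) = 9.67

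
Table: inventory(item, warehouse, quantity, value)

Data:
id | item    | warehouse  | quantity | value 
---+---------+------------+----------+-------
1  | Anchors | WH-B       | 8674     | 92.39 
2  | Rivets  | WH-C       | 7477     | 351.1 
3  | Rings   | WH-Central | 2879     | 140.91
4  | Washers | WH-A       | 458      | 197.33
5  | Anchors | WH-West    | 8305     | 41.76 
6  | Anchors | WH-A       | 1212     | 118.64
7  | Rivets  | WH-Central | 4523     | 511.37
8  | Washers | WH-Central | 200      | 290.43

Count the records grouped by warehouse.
SELECT warehouse, COUNT(*) as count
FROM inventory
GROUP BY warehouse

Result:
  WH-A: 2
  WH-B: 1
  WH-C: 1
  WH-Central: 3
  WH-West: 1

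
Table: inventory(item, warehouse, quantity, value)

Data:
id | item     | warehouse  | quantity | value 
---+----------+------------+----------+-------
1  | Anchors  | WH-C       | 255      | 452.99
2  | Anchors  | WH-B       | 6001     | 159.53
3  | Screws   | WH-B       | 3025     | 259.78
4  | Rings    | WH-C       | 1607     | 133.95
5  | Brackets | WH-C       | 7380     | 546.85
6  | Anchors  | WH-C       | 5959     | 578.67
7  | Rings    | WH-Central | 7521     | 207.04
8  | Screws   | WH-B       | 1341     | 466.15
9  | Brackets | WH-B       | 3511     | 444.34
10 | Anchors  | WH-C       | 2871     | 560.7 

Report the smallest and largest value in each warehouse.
SELECT warehouse, MIN(value), MAX(value)
FROM inventory
GROUP BY warehouse

Result:
  WH-B: min=159.53, max=466.15
  WH-C: min=133.95, max=578.67
  WH-Central: min=207.04, max=207.04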